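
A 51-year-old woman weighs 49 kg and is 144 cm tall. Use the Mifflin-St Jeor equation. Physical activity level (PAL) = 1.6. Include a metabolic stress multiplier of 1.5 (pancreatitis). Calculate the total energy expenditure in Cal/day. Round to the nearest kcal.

2338 Cal/day

Mifflin-St Jeor (female): BMR = 10(49) + 6.25(144) − 5(51) − 161 = 490 + 900 − 255 − 161 = 974 kcal/day.
TEE = BMR × activity factor = 974 × 1.6 = 1558.4 kcal/day.
Apply stress factor: 1558.4 × 1.5 = 2337.6 kcal/day.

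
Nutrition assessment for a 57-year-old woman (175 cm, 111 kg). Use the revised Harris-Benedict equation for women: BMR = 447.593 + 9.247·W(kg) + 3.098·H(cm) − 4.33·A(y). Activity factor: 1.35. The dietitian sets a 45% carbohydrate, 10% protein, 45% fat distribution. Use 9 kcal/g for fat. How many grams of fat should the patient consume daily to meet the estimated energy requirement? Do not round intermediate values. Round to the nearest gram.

119 g/day

Harris-Benedict: BMR = 447.593 + 9.247(111) + 3.098(175) − 4.33(57) = 1769.35 kcal/day.
TEE = 1769.35 × 1.35 = 2388.6225 kcal/day.
Fat energy = 45% × 2388.6225 = 1074.8801 kcal.
Fat = 1074.8801 ÷ 9 kcal/g = 119.4311 g.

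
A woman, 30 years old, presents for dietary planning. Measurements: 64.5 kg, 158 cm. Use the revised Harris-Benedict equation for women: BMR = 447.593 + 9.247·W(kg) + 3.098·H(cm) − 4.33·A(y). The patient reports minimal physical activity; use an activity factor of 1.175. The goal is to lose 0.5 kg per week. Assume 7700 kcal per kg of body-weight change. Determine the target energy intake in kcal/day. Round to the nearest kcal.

Harris-Benedict: BMR = 447.593 + 9.247(64.5) + 3.098(158) − 4.33(30) = 1403.6085 kcal/day.
TEE = 1403.6085 × 1.175 = 1649.24 kcal/day.
Required daily deficit = 0.5 × 7700 ÷ 7 = 550 kcal/day.
Target intake = 1649.24 − 550 = 1099.24 kcal/day.

1099 kcal/day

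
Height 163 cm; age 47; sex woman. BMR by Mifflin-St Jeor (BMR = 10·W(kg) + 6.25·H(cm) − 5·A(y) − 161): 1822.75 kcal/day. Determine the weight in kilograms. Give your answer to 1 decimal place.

120.0 kg

1822.75 = 10·W + 6.25(163) − 5(47) − 161
10·W = 1822.75 − 622.75 = 1200, so W = 120 kg.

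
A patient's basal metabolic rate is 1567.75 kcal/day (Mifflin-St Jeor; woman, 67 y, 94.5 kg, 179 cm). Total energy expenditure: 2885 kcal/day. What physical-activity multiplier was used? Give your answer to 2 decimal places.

1.84

Activity factor = TEE ÷ BMR = 2885 ÷ 1567.75 = 1.84.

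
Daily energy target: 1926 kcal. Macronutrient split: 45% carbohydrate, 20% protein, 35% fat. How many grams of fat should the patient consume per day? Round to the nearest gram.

75 g/day

Fat energy = 35% × 1926 = 674.1 kcal.
At 9 kcal/g: 674.1 ÷ 9 = 74.9 g.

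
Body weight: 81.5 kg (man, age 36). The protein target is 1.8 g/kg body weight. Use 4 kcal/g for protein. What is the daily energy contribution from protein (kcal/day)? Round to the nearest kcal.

Protein = 1.8 g/kg × 81.5 kg = 146.7 g/day.
Protein energy = 146.7 g × 4 kcal/g = 586.8 kcal/day.

587 kcal/day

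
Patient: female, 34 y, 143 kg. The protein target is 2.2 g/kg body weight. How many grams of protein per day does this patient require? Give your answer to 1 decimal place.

314.6 g/day

Protein = 2.2 g/kg × 143 kg = 314.6 g/day.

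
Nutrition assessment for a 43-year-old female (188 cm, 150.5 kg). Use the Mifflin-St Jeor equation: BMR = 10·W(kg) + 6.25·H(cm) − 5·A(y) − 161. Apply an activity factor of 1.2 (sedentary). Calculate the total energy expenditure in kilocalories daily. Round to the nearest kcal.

Mifflin-St Jeor (female): BMR = 10(150.5) + 6.25(188) − 5(43) − 161 = 1505 + 1175 − 215 − 161 = 2304 kcal/day.
TEE = BMR × activity factor = 2304 × 1.2 = 2764.8 kcal/day.

2765 kilocalories daily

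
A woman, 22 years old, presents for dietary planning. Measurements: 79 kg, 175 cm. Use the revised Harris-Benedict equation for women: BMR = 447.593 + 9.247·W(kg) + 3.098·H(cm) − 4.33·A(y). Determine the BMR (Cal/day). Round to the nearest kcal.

Harris-Benedict: BMR = 447.593 + 9.247(79) + 3.098(175) − 4.33(22) = 1624.996 kcal/day.

1625 Cal/day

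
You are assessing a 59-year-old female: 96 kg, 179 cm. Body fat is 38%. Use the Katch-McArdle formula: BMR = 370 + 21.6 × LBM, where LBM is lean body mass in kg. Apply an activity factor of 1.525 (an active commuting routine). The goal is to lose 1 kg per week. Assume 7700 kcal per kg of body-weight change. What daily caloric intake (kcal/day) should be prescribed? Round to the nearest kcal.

LBM = 96 × (1 − 0.38) = 59.52 kg. Katch-McArdle: BMR = 370 + 21.6 × 59.52 = 1655.632 kcal/day.
TEE = 1655.632 × 1.525 = 2524.8388 kcal/day.
Required daily deficit = 1 × 7700 ÷ 7 = 1100 kcal/day.
Target intake = 2524.8388 − 1100 = 1424.8388 kcal/day.

1425 kcal/day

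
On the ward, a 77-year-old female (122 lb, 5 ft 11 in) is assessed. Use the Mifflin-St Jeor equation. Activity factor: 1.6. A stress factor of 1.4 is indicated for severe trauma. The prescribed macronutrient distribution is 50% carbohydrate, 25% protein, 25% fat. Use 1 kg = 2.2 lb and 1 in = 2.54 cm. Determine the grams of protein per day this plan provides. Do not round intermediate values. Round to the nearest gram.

Convert to metric: weight = 122 ÷ 2.2 = 55.4545 kg; height = (5×12 + 11) × 2.54 = 71 × 2.54 = 180.34 cm.
Mifflin-St Jeor (female): BMR = 10(55.4545) + 6.25(180.34) − 5(77) − 161 = 554.5455 + 1127.125 − 385 − 161 = 1135.6705 kcal/day.
TEE = 1135.6705 × 1.6 = 1817.0727 kcal/day.
With stress factor 1.4: 1817.0727 × 1.4 = 2543.9018 kcal/day.
Protein energy = 25% × 2543.9018 = 635.9755 kcal.
Protein = 635.9755 ÷ 4 kcal/g = 158.9939 g.

159 g/day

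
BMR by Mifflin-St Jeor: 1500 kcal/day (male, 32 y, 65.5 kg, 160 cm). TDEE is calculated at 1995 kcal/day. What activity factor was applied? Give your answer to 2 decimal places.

Activity factor = TEE ÷ BMR = 1995 ÷ 1500 = 1.33.

1.33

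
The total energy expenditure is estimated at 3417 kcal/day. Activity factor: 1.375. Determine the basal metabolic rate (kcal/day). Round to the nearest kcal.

BMR = TEE ÷ activity factor = 3417 ÷ 1.375 = 2485.0909 kcal/day.

2485 kcal/day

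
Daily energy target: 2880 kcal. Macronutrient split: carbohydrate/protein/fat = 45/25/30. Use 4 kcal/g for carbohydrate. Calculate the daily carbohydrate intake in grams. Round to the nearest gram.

324 g/day

Carbohydrate energy = 45% × 2880 = 1296 kcal.
At 4 kcal/g: 1296 ÷ 4 = 324 g.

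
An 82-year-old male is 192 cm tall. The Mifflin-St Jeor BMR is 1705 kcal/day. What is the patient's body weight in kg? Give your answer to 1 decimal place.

1705 = 10·W + 6.25(192) − 5(82) + 5
10·W = 1705 − 795 = 910, so W = 91 kg.

91.0 kg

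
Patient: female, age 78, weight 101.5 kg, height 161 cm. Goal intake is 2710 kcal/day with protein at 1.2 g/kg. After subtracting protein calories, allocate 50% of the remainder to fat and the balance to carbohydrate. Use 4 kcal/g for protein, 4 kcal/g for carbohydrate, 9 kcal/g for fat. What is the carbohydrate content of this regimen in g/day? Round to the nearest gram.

Protein = 1.2 × 101.5 = 121.8 g → 121.8 × 4 = 487.2 kcal.
Non-protein calories = 2710 − 487.2 = 2222.8 kcal.
Fat: 50% × 2222.8 = 1111.4 kcal; carbohydrate: 1111.4 kcal.
Carbohydrate: 1111.4 kcal ÷ 4 kcal/g = 277.85 g.

278 g/day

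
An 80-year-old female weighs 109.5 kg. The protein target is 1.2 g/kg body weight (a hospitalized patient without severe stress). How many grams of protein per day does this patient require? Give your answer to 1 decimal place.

131.4 g/day

Protein = 1.2 g/kg × 109.5 kg = 131.4 g/day.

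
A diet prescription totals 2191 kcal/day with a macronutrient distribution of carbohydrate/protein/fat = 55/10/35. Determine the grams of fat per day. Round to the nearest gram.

85 g/day

Fat energy = 35% × 2191 = 766.85 kcal.
At 9 kcal/g: 766.85 ÷ 9 = 85.2056 g.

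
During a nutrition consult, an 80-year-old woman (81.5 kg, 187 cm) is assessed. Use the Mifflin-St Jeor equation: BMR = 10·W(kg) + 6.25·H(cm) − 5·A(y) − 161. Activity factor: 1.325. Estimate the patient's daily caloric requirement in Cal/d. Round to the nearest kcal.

Mifflin-St Jeor (female): BMR = 10(81.5) + 6.25(187) − 5(80) − 161 = 815 + 1168.75 − 400 − 161 = 1422.75 kcal/day.
TEE = BMR × activity factor = 1422.75 × 1.325 = 1885.1438 kcal/day.

1885 Cal/d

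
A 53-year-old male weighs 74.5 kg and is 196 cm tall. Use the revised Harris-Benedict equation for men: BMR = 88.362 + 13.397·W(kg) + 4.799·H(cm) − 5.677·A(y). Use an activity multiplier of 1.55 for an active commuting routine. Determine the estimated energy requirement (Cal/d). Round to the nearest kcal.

2676 Cal/d

Harris-Benedict: BMR = 88.362 + 13.397(74.5) + 4.799(196) − 5.677(53) = 1726.1615 kcal/day.
TEE = BMR × activity factor = 1726.1615 × 1.55 = 2675.5503 kcal/day.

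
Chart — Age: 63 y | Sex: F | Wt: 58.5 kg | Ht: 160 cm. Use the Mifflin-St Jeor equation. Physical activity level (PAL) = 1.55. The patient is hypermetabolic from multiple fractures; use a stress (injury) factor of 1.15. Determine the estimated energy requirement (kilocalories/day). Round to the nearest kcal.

1977 kilocalories/day

Mifflin-St Jeor (female): BMR = 10(58.5) + 6.25(160) − 5(63) − 161 = 585 + 1000 − 315 − 161 = 1109 kcal/day.
TEE = BMR × activity factor = 1109 × 1.55 = 1718.95 kcal/day.
Apply stress factor: 1718.95 × 1.15 = 1976.7925 kcal/day.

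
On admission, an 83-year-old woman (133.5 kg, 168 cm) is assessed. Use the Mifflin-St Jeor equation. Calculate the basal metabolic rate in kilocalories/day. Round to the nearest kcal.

Mifflin-St Jeor (female): BMR = 10(133.5) + 6.25(168) − 5(83) − 161 = 1335 + 1050 − 415 − 161 = 1809 kcal/day.

1809 kilocalories/day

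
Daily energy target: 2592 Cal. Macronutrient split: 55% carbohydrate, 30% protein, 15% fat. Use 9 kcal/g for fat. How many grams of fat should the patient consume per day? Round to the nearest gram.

43 g/day

Fat energy = 15% × 2592 = 388.8 kcal.
At 9 kcal/g: 388.8 ÷ 9 = 43.2 g.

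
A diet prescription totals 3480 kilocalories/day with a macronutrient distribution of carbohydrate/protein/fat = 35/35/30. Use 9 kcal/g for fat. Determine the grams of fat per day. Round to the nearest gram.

Fat energy = 30% × 3480 = 1044 kcal.
At 9 kcal/g: 1044 ÷ 9 = 116 g.

116 g/day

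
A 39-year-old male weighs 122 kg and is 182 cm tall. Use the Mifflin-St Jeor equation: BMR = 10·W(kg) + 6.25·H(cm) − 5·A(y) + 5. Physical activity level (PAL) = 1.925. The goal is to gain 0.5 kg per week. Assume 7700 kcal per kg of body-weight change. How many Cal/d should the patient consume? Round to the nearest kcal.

4722 Cal/d

Mifflin-St Jeor (male): BMR = 10(122) + 6.25(182) − 5(39) + 5 = 1220 + 1137.5 − 195 + 5 = 2167.5 kcal/day.
TEE = 2167.5 × 1.925 = 4172.4375 kcal/day.
Required daily surplus = 0.5 × 7700 ÷ 7 = 550 kcal/day.
Target intake = 4172.4375 + 550 = 4722.4375 kcal/day.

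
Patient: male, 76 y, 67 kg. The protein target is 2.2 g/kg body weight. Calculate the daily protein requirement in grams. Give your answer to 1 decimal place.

Protein = 2.2 g/kg × 67 kg = 147.4 g/day.

147.4 g/day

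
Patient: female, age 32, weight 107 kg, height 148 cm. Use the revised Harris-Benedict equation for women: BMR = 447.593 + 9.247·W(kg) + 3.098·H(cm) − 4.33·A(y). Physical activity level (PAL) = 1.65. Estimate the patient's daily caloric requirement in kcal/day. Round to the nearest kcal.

2899 kcal/day

Harris-Benedict: BMR = 447.593 + 9.247(107) + 3.098(148) − 4.33(32) = 1756.966 kcal/day.
TEE = BMR × activity factor = 1756.966 × 1.65 = 2898.9939 kcal/day.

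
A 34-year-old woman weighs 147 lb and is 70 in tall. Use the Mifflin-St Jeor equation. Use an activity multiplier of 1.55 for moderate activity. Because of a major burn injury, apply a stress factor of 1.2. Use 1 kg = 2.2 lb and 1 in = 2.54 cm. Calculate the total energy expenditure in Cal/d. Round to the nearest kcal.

2694 Cal/d

Convert to metric: weight = 147 ÷ 2.2 = 66.8182 kg; height = 70 × 2.54 = 177.8 cm.
Mifflin-St Jeor (female): BMR = 10(66.8182) + 6.25(177.8) − 5(34) − 161 = 668.1818 + 1111.25 − 170 − 161 = 1448.4318 kcal/day.
TEE = BMR × activity factor = 1448.4318 × 1.55 = 2245.0693 kcal/day.
Apply stress factor: 2245.0693 × 1.2 = 2694.0832 kcal/day.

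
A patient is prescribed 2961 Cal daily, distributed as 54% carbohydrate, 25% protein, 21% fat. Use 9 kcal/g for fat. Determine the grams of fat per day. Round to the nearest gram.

69 g/day

Fat energy = 21% × 2961 = 621.81 kcal.
At 9 kcal/g: 621.81 ÷ 9 = 69.09 g.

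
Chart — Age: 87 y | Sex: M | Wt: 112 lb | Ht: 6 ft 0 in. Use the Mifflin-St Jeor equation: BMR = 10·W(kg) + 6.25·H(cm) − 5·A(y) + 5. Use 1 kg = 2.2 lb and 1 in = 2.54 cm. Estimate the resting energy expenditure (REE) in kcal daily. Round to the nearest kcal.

1222 kcal daily

Convert to metric: weight = 112 ÷ 2.2 = 50.9091 kg; height = (6×12 + 0) × 2.54 = 72 × 2.54 = 182.88 cm.
Mifflin-St Jeor (male): BMR = 10(50.9091) + 6.25(182.88) − 5(87) + 5 = 509.0909 + 1143 − 435 + 5 = 1222.0909 kcal/day.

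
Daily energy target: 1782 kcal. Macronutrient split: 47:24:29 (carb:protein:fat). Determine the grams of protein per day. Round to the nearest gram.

107 g/day

Protein energy = 24% × 1782 = 427.68 kcal.
At 4 kcal/g: 427.68 ÷ 4 = 106.92 g.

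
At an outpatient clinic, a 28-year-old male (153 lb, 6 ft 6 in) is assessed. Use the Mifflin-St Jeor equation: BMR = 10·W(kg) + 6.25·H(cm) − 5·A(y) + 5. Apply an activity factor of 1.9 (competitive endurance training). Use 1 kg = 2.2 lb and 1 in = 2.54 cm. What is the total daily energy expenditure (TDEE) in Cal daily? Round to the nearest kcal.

Convert to metric: weight = 153 ÷ 2.2 = 69.5455 kg; height = (6×12 + 6) × 2.54 = 78 × 2.54 = 198.12 cm.
Mifflin-St Jeor (male): BMR = 10(69.5455) + 6.25(198.12) − 5(28) + 5 = 695.4545 + 1238.25 − 140 + 5 = 1798.7045 kcal/day.
TEE = BMR × activity factor = 1798.7045 × 1.9 = 3417.5386 kcal/day.

3418 Cal daily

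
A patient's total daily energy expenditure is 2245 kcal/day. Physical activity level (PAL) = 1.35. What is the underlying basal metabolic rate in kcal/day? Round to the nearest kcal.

BMR = TEE ÷ activity factor = 2245 ÷ 1.35 = 1662.963 kcal/day.

1663 kcal/day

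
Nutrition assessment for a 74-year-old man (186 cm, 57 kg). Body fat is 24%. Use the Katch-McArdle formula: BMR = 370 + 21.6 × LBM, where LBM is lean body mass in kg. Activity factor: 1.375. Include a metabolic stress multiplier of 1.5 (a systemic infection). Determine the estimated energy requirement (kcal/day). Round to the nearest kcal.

LBM = 57 × (1 − 0.24) = 43.32 kg. Katch-McArdle: BMR = 370 + 21.6 × 43.32 = 1305.712 kcal/day.
TEE = BMR × activity factor = 1305.712 × 1.375 = 1795.354 kcal/day.
Apply stress factor: 1795.354 × 1.5 = 2693.031 kcal/day.

2693 kcal/day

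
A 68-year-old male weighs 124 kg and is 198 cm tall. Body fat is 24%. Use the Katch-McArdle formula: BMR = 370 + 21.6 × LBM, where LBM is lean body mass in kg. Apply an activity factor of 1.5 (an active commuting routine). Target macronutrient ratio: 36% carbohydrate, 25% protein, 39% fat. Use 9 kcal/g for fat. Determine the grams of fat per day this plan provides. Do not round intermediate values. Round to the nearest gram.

156 g/day

LBM = 124 × (1 − 0.24) = 94.24 kg. Katch-McArdle: BMR = 370 + 21.6 × 94.24 = 2405.584 kcal/day.
TEE = 2405.584 × 1.5 = 3608.376 kcal/day.
Fat energy = 39% × 3608.376 = 1407.2666 kcal.
Fat = 1407.2666 ÷ 9 kcal/g = 156.363 g.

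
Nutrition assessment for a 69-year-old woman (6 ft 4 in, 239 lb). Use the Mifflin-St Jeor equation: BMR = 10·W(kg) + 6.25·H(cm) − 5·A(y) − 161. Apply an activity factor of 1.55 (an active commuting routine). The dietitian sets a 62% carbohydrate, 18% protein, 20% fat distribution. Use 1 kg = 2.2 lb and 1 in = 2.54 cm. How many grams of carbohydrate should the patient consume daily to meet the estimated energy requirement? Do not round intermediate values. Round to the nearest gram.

429 g/day

Convert to metric: weight = 239 ÷ 2.2 = 108.6364 kg; height = (6×12 + 4) × 2.54 = 76 × 2.54 = 193.04 cm.
Mifflin-St Jeor (female): BMR = 10(108.6364) + 6.25(193.04) − 5(69) − 161 = 1086.3636 + 1206.5 − 345 − 161 = 1786.8636 kcal/day.
TEE = 1786.8636 × 1.55 = 2769.6386 kcal/day.
Carbohydrate energy = 62% × 2769.6386 = 1717.176 kcal.
Carbohydrate = 1717.176 ÷ 4 kcal/g = 429.294 g.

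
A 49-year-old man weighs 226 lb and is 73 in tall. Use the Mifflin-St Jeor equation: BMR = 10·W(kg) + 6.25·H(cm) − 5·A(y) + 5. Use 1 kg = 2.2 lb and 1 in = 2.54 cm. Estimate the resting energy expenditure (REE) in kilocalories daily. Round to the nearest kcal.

1946 kilocalories daily

Convert to metric: weight = 226 ÷ 2.2 = 102.7273 kg; height = 73 × 2.54 = 185.42 cm.
Mifflin-St Jeor (male): BMR = 10(102.7273) + 6.25(185.42) − 5(49) + 5 = 1027.2727 + 1158.875 − 245 + 5 = 1946.1477 kcal/day.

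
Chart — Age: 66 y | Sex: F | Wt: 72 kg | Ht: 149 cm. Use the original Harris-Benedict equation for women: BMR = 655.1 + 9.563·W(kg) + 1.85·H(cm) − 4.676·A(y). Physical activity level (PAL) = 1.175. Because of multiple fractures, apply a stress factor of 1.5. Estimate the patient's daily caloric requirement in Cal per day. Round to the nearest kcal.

2310 Cal per day

Harris-Benedict: BMR = 655.1 + 9.563(72) + 1.85(149) − 4.676(66) = 1310.67 kcal/day.
TEE = BMR × activity factor = 1310.67 × 1.175 = 1540.0373 kcal/day.
Apply stress factor: 1540.0373 × 1.5 = 2310.0559 kcal/day.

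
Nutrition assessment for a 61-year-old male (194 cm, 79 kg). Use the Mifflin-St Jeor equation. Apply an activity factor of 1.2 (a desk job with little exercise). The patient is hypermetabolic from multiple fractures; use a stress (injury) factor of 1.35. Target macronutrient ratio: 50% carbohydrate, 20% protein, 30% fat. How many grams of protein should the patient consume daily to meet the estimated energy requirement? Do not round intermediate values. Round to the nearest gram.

Mifflin-St Jeor (male): BMR = 10(79) + 6.25(194) − 5(61) + 5 = 790 + 1212.5 − 305 + 5 = 1702.5 kcal/day.
TEE = 1702.5 × 1.2 = 2043 kcal/day.
With stress factor 1.35: 2043 × 1.35 = 2758.05 kcal/day.
Protein energy = 20% × 2758.05 = 551.61 kcal.
Protein = 551.61 ÷ 4 kcal/g = 137.9025 g.

138 g/day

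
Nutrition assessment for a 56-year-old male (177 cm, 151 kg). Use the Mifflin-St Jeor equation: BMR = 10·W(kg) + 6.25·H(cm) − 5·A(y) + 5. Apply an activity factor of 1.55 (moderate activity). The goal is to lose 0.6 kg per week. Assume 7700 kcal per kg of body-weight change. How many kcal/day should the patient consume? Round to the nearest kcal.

2969 kcal/day

Mifflin-St Jeor (male): BMR = 10(151) + 6.25(177) − 5(56) + 5 = 1510 + 1106.25 − 280 + 5 = 2341.25 kcal/day.
TEE = 2341.25 × 1.55 = 3628.9375 kcal/day.
Required daily deficit = 0.6 × 7700 ÷ 7 = 660 kcal/day.
Target intake = 3628.9375 − 660 = 2968.9375 kcal/day.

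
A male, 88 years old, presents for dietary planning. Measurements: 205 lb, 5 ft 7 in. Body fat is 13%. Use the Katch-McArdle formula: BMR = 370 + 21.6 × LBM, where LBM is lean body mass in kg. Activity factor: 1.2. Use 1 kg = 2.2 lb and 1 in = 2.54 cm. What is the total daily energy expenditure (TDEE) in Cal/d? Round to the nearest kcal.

Convert to metric: weight = 205 ÷ 2.2 = 93.1818 kg; height = (5×12 + 7) × 2.54 = 67 × 2.54 = 170.18 cm.
LBM = 93.1818 × (1 − 0.13) = 81.0682 kg. Katch-McArdle: BMR = 370 + 21.6 × 81.0682 = 2121.0727 kcal/day.
TEE = BMR × activity factor = 2121.0727 × 1.2 = 2545.2873 kcal/day.

2545 Cal/d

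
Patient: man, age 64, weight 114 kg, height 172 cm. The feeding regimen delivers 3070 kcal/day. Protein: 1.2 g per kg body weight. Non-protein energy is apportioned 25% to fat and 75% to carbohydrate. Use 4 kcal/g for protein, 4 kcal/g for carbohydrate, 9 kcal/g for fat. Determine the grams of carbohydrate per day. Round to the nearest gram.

Protein = 1.2 × 114 = 136.8 g → 136.8 × 4 = 547.2 kcal.
Non-protein calories = 3070 − 547.2 = 2522.8 kcal.
Fat: 25% × 2522.8 = 630.7 kcal; carbohydrate: 1892.1 kcal.
Carbohydrate: 1892.1 kcal ÷ 4 kcal/g = 473.025 g.

473 g/day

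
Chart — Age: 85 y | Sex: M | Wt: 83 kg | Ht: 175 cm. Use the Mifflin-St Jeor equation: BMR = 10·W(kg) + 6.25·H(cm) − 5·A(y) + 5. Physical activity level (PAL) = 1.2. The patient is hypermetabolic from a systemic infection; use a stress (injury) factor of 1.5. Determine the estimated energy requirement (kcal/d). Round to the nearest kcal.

Mifflin-St Jeor (male): BMR = 10(83) + 6.25(175) − 5(85) + 5 = 830 + 1093.75 − 425 + 5 = 1503.75 kcal/day.
TEE = BMR × activity factor = 1503.75 × 1.2 = 1804.5 kcal/day.
Apply stress factor: 1804.5 × 1.5 = 2706.75 kcal/day.

2707 kcal/d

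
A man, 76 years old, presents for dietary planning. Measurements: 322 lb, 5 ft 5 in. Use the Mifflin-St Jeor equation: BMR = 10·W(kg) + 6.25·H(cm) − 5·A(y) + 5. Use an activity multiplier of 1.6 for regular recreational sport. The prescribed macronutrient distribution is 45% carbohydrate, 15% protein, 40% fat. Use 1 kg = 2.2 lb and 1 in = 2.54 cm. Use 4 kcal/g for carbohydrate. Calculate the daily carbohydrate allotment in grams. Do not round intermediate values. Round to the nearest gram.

Convert to metric: weight = 322 ÷ 2.2 = 146.3636 kg; height = (5×12 + 5) × 2.54 = 65 × 2.54 = 165.1 cm.
Mifflin-St Jeor (male): BMR = 10(146.3636) + 6.25(165.1) − 5(76) + 5 = 1463.6364 + 1031.875 − 380 + 5 = 2120.5114 kcal/day.
TEE = 2120.5114 × 1.6 = 3392.8182 kcal/day.
Carbohydrate energy = 45% × 3392.8182 = 1526.7682 kcal.
Carbohydrate = 1526.7682 ÷ 4 kcal/g = 381.692 g.

382 g/day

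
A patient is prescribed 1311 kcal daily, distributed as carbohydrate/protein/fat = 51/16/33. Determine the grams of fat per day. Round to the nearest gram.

48 g/day

Fat energy = 33% × 1311 = 432.63 kcal.
At 9 kcal/g: 432.63 ÷ 9 = 48.07 g.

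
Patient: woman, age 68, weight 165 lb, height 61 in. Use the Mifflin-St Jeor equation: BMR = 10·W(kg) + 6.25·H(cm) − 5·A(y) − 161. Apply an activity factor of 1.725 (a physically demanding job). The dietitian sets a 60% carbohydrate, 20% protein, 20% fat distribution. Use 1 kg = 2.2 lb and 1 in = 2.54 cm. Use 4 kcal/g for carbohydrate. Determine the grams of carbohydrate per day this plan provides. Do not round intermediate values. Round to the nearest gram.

Convert to metric: weight = 165 ÷ 2.2 = 75 kg; height = 61 × 2.54 = 154.94 cm.
Mifflin-St Jeor (female): BMR = 10(75) + 6.25(154.94) − 5(68) − 161 = 750 + 968.375 − 340 − 161 = 1217.375 kcal/day.
TEE = 1217.375 × 1.725 = 2099.9719 kcal/day.
Carbohydrate energy = 60% × 2099.9719 = 1259.9831 kcal.
Carbohydrate = 1259.9831 ÷ 4 kcal/g = 314.9958 g.

315 g/day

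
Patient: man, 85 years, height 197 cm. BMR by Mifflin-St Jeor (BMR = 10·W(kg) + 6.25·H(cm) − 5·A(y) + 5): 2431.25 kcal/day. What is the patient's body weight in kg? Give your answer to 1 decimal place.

162.0 kg

2431.25 = 10·W + 6.25(197) − 5(85) + 5
10·W = 2431.25 − 811.25 = 1620, so W = 162 kg.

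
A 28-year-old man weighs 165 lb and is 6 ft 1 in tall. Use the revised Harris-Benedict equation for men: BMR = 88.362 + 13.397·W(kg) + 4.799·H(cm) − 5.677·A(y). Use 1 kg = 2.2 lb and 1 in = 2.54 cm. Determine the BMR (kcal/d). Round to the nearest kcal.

Convert to metric: weight = 165 ÷ 2.2 = 75 kg; height = (6×12 + 1) × 2.54 = 73 × 2.54 = 185.42 cm.
Harris-Benedict: BMR = 88.362 + 13.397(75) + 4.799(185.42) − 5.677(28) = 1824.0116 kcal/day.

1824 kcal/d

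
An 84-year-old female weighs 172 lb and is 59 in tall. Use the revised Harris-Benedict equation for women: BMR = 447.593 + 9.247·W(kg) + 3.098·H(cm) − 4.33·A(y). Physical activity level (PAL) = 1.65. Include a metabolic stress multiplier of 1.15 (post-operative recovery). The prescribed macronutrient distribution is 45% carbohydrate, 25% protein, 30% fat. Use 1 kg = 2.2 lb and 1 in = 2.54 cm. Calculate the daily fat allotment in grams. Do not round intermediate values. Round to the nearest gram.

Convert to metric: weight = 172 ÷ 2.2 = 78.1818 kg; height = 59 × 2.54 = 149.86 cm.
Harris-Benedict: BMR = 447.593 + 9.247(78.1818) + 3.098(149.86) − 4.33(84) = 1271.0866 kcal/day.
TEE = 1271.0866 × 1.65 = 2097.2928 kcal/day.
With stress factor 1.15: 2097.2928 × 1.15 = 2411.8867 kcal/day.
Fat energy = 30% × 2411.8867 = 723.566 kcal.
Fat = 723.566 ÷ 9 kcal/g = 80.3962 g.

80 g/day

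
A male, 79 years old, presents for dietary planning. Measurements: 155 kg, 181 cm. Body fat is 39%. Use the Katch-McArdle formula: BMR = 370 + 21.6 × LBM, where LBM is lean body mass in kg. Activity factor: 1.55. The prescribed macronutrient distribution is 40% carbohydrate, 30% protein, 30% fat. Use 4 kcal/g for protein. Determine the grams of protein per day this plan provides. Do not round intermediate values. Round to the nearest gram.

LBM = 155 × (1 − 0.39) = 94.55 kg. Katch-McArdle: BMR = 370 + 21.6 × 94.55 = 2412.28 kcal/day.
TEE = 2412.28 × 1.55 = 3739.034 kcal/day.
Protein energy = 30% × 3739.034 = 1121.7102 kcal.
Protein = 1121.7102 ÷ 4 kcal/g = 280.4276 g.

280 g/day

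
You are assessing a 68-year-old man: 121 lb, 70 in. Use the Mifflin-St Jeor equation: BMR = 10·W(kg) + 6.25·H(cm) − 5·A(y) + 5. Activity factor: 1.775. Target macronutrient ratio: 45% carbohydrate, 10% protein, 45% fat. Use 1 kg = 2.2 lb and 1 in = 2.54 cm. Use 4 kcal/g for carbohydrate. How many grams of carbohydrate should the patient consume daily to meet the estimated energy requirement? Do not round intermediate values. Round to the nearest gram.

265 g/day

Convert to metric: weight = 121 ÷ 2.2 = 55 kg; height = 70 × 2.54 = 177.8 cm.
Mifflin-St Jeor (male): BMR = 10(55) + 6.25(177.8) − 5(68) + 5 = 550 + 1111.25 − 340 + 5 = 1326.25 kcal/day.
TEE = 1326.25 × 1.775 = 2354.0938 kcal/day.
Carbohydrate energy = 45% × 2354.0938 = 1059.3422 kcal.
Carbohydrate = 1059.3422 ÷ 4 kcal/g = 264.8355 g.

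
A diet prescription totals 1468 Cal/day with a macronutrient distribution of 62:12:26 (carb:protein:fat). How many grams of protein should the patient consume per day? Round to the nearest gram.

44 g/day

Protein energy = 12% × 1468 = 176.16 kcal.
At 4 kcal/g: 176.16 ÷ 4 = 44.04 g.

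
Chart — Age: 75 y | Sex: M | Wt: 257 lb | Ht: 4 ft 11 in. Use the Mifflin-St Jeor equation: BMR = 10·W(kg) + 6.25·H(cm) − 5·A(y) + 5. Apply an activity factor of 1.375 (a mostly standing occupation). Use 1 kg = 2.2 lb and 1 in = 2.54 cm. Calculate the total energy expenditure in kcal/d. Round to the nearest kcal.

2385 kcal/d

Convert to metric: weight = 257 ÷ 2.2 = 116.8182 kg; height = (4×12 + 11) × 2.54 = 59 × 2.54 = 149.86 cm.
Mifflin-St Jeor (male): BMR = 10(116.8182) + 6.25(149.86) − 5(75) + 5 = 1168.1818 + 936.625 − 375 + 5 = 1734.8068 kcal/day.
TEE = BMR × activity factor = 1734.8068 × 1.375 = 2385.3594 kcal/day.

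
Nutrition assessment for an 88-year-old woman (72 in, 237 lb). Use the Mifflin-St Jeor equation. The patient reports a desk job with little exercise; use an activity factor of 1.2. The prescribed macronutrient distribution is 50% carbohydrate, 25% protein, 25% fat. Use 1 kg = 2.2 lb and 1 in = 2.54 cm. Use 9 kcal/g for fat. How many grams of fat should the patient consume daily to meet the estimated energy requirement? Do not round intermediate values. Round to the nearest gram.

54 g/day

Convert to metric: weight = 237 ÷ 2.2 = 107.7273 kg; height = 72 × 2.54 = 182.88 cm.
Mifflin-St Jeor (female): BMR = 10(107.7273) + 6.25(182.88) − 5(88) − 161 = 1077.2727 + 1143 − 440 − 161 = 1619.2727 kcal/day.
TEE = 1619.2727 × 1.2 = 1943.1273 kcal/day.
Fat energy = 25% × 1943.1273 = 485.7818 kcal.
Fat = 485.7818 ÷ 9 kcal/g = 53.9758 g.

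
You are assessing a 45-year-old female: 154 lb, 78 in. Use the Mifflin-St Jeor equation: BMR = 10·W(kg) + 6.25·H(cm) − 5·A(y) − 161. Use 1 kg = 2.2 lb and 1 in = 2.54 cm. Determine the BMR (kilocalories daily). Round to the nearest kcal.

Convert to metric: weight = 154 ÷ 2.2 = 70 kg; height = 78 × 2.54 = 198.12 cm.
Mifflin-St Jeor (female): BMR = 10(70) + 6.25(198.12) − 5(45) − 161 = 700 + 1238.25 − 225 − 161 = 1552.25 kcal/day.

1552 kilocalories daily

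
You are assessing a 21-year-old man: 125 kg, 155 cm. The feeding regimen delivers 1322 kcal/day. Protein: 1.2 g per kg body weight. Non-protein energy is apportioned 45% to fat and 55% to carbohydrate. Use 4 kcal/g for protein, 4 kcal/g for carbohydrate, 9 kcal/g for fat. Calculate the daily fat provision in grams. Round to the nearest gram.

36 g/day

Protein = 1.2 × 125 = 150 g → 150 × 4 = 600 kcal.
Non-protein calories = 1322 − 600 = 722 kcal.
Fat: 45% × 722 = 324.9 kcal; carbohydrate: 397.1 kcal.
Fat: 324.9 kcal ÷ 9 kcal/g = 36.1 g.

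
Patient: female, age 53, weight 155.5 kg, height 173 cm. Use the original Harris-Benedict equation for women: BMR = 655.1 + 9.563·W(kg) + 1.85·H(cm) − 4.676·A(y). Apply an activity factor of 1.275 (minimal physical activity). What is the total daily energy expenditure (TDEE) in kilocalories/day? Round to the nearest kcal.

Harris-Benedict: BMR = 655.1 + 9.563(155.5) + 1.85(173) − 4.676(53) = 2214.3685 kcal/day.
TEE = BMR × activity factor = 2214.3685 × 1.275 = 2823.3198 kcal/day.

2823 kilocalories/day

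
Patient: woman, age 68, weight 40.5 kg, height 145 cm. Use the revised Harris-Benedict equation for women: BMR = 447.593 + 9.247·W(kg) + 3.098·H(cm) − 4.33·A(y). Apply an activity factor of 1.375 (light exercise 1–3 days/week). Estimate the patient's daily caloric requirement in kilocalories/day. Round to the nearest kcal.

Harris-Benedict: BMR = 447.593 + 9.247(40.5) + 3.098(145) − 4.33(68) = 976.8665 kcal/day.
TEE = BMR × activity factor = 976.8665 × 1.375 = 1343.1914 kcal/day.

1343 kilocalories/day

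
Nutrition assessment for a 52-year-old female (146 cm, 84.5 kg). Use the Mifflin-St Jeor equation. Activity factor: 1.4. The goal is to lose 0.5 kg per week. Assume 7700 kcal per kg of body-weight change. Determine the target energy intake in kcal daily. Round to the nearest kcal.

Mifflin-St Jeor (female): BMR = 10(84.5) + 6.25(146) − 5(52) − 161 = 845 + 912.5 − 260 − 161 = 1336.5 kcal/day.
TEE = 1336.5 × 1.4 = 1871.1 kcal/day.
Required daily deficit = 0.5 × 7700 ÷ 7 = 550 kcal/day.
Target intake = 1871.1 − 550 = 1321.1 kcal/day.

1321 kcal daily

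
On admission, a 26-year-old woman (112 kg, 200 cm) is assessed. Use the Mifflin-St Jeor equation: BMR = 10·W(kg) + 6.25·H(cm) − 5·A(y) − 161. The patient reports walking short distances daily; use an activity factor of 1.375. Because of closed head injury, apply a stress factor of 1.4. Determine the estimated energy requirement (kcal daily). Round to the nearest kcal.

4002 kcal daily

Mifflin-St Jeor (female): BMR = 10(112) + 6.25(200) − 5(26) − 161 = 1120 + 1250 − 130 − 161 = 2079 kcal/day.
TEE = BMR × activity factor = 2079 × 1.375 = 2858.625 kcal/day.
Apply stress factor: 2858.625 × 1.4 = 4002.075 kcal/day.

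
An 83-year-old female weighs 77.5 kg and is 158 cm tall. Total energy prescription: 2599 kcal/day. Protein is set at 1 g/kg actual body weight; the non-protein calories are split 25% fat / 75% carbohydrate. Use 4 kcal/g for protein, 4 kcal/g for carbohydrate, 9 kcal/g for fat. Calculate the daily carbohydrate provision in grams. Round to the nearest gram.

Protein = 1 × 77.5 = 77.5 g → 77.5 × 4 = 310 kcal.
Non-protein calories = 2599 − 310 = 2289 kcal.
Fat: 25% × 2289 = 572.25 kcal; carbohydrate: 1716.75 kcal.
Carbohydrate: 1716.75 kcal ÷ 4 kcal/g = 429.1875 g.

429 g/day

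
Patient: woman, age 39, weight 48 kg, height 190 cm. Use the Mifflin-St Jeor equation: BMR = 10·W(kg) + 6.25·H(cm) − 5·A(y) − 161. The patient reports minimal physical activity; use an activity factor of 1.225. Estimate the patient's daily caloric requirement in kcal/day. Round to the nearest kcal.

Mifflin-St Jeor (female): BMR = 10(48) + 6.25(190) − 5(39) − 161 = 480 + 1187.5 − 195 − 161 = 1311.5 kcal/day.
TEE = BMR × activity factor = 1311.5 × 1.225 = 1606.5875 kcal/day.

1607 kcal/day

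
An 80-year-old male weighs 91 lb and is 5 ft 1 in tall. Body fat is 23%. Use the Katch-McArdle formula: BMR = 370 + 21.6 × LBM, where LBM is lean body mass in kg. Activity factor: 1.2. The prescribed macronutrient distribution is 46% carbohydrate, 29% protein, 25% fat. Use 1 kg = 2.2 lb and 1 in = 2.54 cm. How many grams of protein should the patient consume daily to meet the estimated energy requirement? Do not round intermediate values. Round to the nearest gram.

92 g/day

Convert to metric: weight = 91 ÷ 2.2 = 41.3636 kg; height = (5×12 + 1) × 2.54 = 61 × 2.54 = 154.94 cm.
LBM = 41.3636 × (1 − 0.23) = 31.85 kg. Katch-McArdle: BMR = 370 + 21.6 × 31.85 = 1057.96 kcal/day.
TEE = 1057.96 × 1.2 = 1269.552 kcal/day.
Protein energy = 29% × 1269.552 = 368.1701 kcal.
Protein = 368.1701 ÷ 4 kcal/g = 92.0425 g.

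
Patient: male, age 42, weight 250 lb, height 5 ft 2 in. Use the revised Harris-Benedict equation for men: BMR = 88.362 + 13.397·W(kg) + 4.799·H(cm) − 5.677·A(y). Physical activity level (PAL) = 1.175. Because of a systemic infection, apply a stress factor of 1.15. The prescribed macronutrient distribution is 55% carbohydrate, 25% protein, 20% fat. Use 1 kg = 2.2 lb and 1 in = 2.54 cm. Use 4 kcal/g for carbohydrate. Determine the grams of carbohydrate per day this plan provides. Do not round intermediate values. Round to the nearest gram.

Convert to metric: weight = 250 ÷ 2.2 = 113.6364 kg; height = (5×12 + 2) × 2.54 = 62 × 2.54 = 157.48 cm.
Harris-Benedict: BMR = 88.362 + 13.397(113.6364) + 4.799(157.48) − 5.677(42) = 2128.0609 kcal/day.
TEE = 2128.0609 × 1.175 = 2500.4715 kcal/day.
With stress factor 1.15: 2500.4715 × 1.15 = 2875.5423 kcal/day.
Carbohydrate energy = 55% × 2875.5423 = 1581.5482 kcal.
Carbohydrate = 1581.5482 ÷ 4 kcal/g = 395.3871 g.

395 g/day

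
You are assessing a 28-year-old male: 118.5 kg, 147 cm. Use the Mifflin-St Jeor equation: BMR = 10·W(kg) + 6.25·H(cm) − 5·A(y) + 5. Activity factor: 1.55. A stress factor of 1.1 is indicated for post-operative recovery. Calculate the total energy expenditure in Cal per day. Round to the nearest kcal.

Mifflin-St Jeor (male): BMR = 10(118.5) + 6.25(147) − 5(28) + 5 = 1185 + 918.75 − 140 + 5 = 1968.75 kcal/day.
TEE = BMR × activity factor = 1968.75 × 1.55 = 3051.5625 kcal/day.
Apply stress factor: 3051.5625 × 1.1 = 3356.7188 kcal/day.

3357 Cal per day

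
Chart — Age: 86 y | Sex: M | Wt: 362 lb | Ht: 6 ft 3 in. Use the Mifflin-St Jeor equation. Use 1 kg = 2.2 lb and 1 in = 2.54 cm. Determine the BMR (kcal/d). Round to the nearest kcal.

2411 kcal/d

Convert to metric: weight = 362 ÷ 2.2 = 164.5455 kg; height = (6×12 + 3) × 2.54 = 75 × 2.54 = 190.5 cm.
Mifflin-St Jeor (male): BMR = 10(164.5455) + 6.25(190.5) − 5(86) + 5 = 1645.4545 + 1190.625 − 430 + 5 = 2411.0795 kcal/day.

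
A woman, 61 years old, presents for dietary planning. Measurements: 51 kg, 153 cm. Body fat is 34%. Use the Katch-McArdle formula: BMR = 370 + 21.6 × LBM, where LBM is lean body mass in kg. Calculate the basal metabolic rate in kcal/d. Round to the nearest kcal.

1097 kcal/d

LBM = 51 × (1 − 0.34) = 33.66 kg. Katch-McArdle: BMR = 370 + 21.6 × 33.66 = 1097.056 kcal/day.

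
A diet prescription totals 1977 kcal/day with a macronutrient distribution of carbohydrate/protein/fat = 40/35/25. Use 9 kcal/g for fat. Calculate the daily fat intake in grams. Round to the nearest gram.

55 g/day

Fat energy = 25% × 1977 = 494.25 kcal.
At 9 kcal/g: 494.25 ÷ 9 = 54.9167 g.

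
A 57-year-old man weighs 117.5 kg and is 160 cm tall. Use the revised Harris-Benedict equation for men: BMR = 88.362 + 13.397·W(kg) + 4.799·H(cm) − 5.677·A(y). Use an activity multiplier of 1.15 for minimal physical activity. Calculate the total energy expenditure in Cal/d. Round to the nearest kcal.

Harris-Benedict: BMR = 88.362 + 13.397(117.5) + 4.799(160) − 5.677(57) = 2106.7605 kcal/day.
TEE = BMR × activity factor = 2106.7605 × 1.15 = 2422.7746 kcal/day.

2423 Cal/d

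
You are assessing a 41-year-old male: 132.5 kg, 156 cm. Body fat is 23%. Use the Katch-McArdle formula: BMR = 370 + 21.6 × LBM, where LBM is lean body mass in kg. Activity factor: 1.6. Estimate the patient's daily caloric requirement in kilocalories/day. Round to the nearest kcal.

LBM = 132.5 × (1 − 0.23) = 102.025 kg. Katch-McArdle: BMR = 370 + 21.6 × 102.025 = 2573.74 kcal/day.
TEE = BMR × activity factor = 2573.74 × 1.6 = 4117.984 kcal/day.

4118 kilocalories/day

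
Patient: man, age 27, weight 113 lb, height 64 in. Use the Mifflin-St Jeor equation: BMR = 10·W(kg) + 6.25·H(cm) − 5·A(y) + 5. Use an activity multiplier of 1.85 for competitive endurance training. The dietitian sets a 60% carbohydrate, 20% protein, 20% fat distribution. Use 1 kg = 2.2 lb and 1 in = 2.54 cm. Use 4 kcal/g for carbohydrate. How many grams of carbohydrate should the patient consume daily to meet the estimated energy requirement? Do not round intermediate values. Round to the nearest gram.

Convert to metric: weight = 113 ÷ 2.2 = 51.3636 kg; height = 64 × 2.54 = 162.56 cm.
Mifflin-St Jeor (male): BMR = 10(51.3636) + 6.25(162.56) − 5(27) + 5 = 513.6364 + 1016 − 135 + 5 = 1399.6364 kcal/day.
TEE = 1399.6364 × 1.85 = 2589.3273 kcal/day.
Carbohydrate energy = 60% × 2589.3273 = 1553.5964 kcal.
Carbohydrate = 1553.5964 ÷ 4 kcal/g = 388.3991 g.

388 g/day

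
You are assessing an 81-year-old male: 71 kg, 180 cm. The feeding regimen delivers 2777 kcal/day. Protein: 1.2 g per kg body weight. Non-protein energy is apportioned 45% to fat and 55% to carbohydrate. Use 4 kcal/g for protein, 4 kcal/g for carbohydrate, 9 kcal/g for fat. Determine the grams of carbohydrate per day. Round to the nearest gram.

Protein = 1.2 × 71 = 85.2 g → 85.2 × 4 = 340.8 kcal.
Non-protein calories = 2777 − 340.8 = 2436.2 kcal.
Fat: 45% × 2436.2 = 1096.29 kcal; carbohydrate: 1339.91 kcal.
Carbohydrate: 1339.91 kcal ÷ 4 kcal/g = 334.9775 g.

335 g/day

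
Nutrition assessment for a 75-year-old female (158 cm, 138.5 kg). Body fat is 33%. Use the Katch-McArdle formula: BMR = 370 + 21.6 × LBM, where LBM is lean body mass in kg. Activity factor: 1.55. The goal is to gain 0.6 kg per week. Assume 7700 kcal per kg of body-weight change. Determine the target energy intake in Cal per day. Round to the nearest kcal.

4340 Cal per day

LBM = 138.5 × (1 − 0.33) = 92.795 kg. Katch-McArdle: BMR = 370 + 21.6 × 92.795 = 2374.372 kcal/day.
TEE = 2374.372 × 1.55 = 3680.2766 kcal/day.
Required daily surplus = 0.6 × 7700 ÷ 7 = 660 kcal/day.
Target intake = 3680.2766 + 660 = 4340.2766 kcal/day.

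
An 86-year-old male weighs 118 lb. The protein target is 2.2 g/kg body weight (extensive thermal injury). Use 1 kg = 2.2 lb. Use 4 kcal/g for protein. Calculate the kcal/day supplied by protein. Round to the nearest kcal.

Weight in kg = 118 ÷ 2.2 = 53.6364 kg.
Protein = 2.2 g/kg × 53.6364 kg = 118 g/day.
Protein energy = 118 g × 4 kcal/g = 472 kcal/day.

472 kcal/day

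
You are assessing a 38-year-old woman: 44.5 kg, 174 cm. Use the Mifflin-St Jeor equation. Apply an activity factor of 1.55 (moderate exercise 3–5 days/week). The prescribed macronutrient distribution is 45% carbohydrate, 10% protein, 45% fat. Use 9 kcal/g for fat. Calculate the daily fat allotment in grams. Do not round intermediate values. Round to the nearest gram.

Mifflin-St Jeor (female): BMR = 10(44.5) + 6.25(174) − 5(38) − 161 = 445 + 1087.5 − 190 − 161 = 1181.5 kcal/day.
TEE = 1181.5 × 1.55 = 1831.325 kcal/day.
Fat energy = 45% × 1831.325 = 824.0963 kcal.
Fat = 824.0963 ÷ 9 kcal/g = 91.5663 g.

92 g/day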